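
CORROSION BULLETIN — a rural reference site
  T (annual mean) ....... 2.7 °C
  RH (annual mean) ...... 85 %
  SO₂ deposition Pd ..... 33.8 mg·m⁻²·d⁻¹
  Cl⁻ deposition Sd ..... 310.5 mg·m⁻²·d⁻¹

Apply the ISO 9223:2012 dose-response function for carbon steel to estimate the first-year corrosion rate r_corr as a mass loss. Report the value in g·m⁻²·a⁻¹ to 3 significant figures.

carbon steel: temperature factor f = +0.150·(-7.3) = -1.0950
  sulphur-dioxide contribution → 20.22 μm/a
  chloride contribution → 65.88 μm/a
  total first-year rate 86.1 μm/a
Convert to mass loss: 86.1 μm/a × 7.85 g/cm³ = 675.9 g·m⁻²·a⁻¹

r_corr = 676 g·m⁻²·a⁻¹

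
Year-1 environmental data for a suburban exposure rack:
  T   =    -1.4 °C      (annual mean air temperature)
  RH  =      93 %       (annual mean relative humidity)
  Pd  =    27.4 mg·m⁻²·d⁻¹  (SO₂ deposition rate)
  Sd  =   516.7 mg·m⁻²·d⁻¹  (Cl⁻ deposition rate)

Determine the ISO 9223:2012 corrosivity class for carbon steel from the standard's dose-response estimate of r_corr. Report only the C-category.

C5

carbon steel: f(T) = +0.150·(T−10) [T≤10 °C] = -1.7100
  sulphur-dioxide contribution → 11.5 μm/a
  chloride contribution → 99.85 μm/a
  ⇒ r_corr(carbon steel) = 111.3 μm/a
111 μm/a falls in (80, 200] for carbon steel → category C5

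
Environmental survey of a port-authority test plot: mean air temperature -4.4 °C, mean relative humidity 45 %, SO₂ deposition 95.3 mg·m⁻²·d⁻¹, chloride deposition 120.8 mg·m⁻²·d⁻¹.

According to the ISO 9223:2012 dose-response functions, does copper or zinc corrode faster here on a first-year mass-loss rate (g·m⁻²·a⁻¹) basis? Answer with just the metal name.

copper: f(T) = +0.126·(T−10) [T≤10 °C] = -1.8144
  SO₂ term: 0.0053·95.3^0.26·exp(0.059·45-1.8144) = 0.04017
  Sd branch = 0.01025·Sd^0.27·e^(0.036·RH+0.049·T) = 0.1523 μm/a
  r_corr = 0.04017 + 0.1523 = 0.1925 μm/a
  mass loss = 0.1925 μm/a × 8.96 g/cm³ = 1.725 g·m⁻²·a⁻¹
zinc: f(T) = +0.038·(T−10) [T≤10 °C] = -0.5472
  Pd branch = 0.0129·Pd^0.44·e^(0.046·RH+f) = 0.4393 μm/a
  Cl⁻ term: 0.0175·120.8^0.57·exp(0.008·45+0.085·-4.4) = 0.2653
  r_corr = 0.4393 + 0.2653 = 0.7046 μm/a
  mass loss = 0.7046 μm/a × 7.14 g/cm³ = 5.031 g·m⁻²·a⁻¹
Ordering by g·m⁻²·a⁻¹: zinc (5.03) > copper (1.72)

zinc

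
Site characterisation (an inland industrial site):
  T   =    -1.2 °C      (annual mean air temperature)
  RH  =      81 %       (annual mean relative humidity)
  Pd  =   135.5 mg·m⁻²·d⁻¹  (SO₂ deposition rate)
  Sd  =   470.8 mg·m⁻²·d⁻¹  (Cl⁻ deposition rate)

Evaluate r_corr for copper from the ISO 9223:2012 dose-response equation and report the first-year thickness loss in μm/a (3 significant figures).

r_corr = 1.49 μm/a

copper: T≤10 °C ⇒ hinge +0.126·(-1.2−10) = -1.4112
  Pd branch = 0.0053·Pd^0.26·e^(0.059·RH+f) = 0.5511 μm/a
  Sd branch = 0.01025·Sd^0.27·e^(0.036·RH+0.049·T) = 0.9403 μm/a
  sum: 0.5511 + 0.9403 → r_corr = 1.491 μm/a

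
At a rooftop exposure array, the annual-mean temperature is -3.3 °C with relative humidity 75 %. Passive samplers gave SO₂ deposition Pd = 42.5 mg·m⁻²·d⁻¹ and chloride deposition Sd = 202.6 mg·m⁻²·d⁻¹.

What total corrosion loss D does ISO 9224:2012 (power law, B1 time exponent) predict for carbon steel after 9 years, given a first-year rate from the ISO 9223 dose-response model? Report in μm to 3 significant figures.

D(9) = 114 μm

carbon steel: f(T) = +0.150·(T−10) [T≤10 °C] = -1.9950
  SO₂ term: 1.77·42.5^0.52·exp(0.02·75-1.9950) = 7.582
  Cl⁻ term: 0.102·202.6^0.62·exp(0.033·75+0.04·-3.3) = 28.59
  sum: 7.582 + 28.59 → r_corr = 36.18 μm/a
ISO 9224: D(t) = r_corr · t^b with b = 0.523 (carbon steel, B1)
  D(9) = 36.18 × 9^0.523 = 36.18 × 3.156 = 114.2 μm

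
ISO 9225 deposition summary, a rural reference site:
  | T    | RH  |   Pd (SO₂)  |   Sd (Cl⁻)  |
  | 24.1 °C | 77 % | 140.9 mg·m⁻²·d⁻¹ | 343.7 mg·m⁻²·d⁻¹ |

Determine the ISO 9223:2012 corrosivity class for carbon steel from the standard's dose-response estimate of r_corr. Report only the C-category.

carbon steel: T>10 °C ⇒ hinge -0.054·(24.1−10) = -0.7614
  SO₂ term: 1.77·140.9^0.52·exp(0.02·77-0.7614) = 50.53
  Sd branch = 0.102·Sd^0.62·e^(0.033·RH+0.04·T) = 126.8 μm/a
  r_corr = 50.53 + 126.8 = 177.4 μm/a
Category bounds: 80…200 μm/a bracket r_corr ⇒ C5

C5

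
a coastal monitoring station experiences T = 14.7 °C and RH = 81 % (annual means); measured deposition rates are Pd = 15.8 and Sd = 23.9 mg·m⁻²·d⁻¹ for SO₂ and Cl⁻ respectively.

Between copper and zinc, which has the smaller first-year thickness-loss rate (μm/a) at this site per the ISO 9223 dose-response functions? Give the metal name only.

copper

copper: f(T) = -0.080·(T−10) [T>10 °C] = -0.3760
  sulphur-dioxide contribution → 0.8874 μm/a
  chloride contribution → 0.9165 μm/a
  total first-year rate 1.804 μm/a
zinc: temperature factor f = -0.071·(4.7) = -0.3337
  sulphur-dioxide contribution → 1.292 μm/a
  chloride contribution → 0.7125 μm/a
  ⇒ r_corr(zinc) = 2.005 μm/a
Ordering by μm/a: zinc (2) > copper (1.8)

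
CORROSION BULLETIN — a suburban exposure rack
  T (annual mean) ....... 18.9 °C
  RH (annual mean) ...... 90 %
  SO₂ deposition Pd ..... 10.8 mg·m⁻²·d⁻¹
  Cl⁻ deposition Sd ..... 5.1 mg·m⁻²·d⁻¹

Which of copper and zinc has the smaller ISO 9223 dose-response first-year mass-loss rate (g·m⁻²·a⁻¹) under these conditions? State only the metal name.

zinc

copper: f(T) = -0.080·(T−10) [T>10 °C] = -0.7120
  Pd branch = 0.0053·Pd^0.26·e^(0.059·RH+f) = 0.9769 μm/a
  Cl⁻ term: 0.01025·5.1^0.27·exp(0.036·90+0.049·18.9) = 1.026
  r_corr = 0.9769 + 1.026 = 2.003 μm/a
  mass loss = 2.003 μm/a × 8.96 g/cm³ = 17.94 g·m⁻²·a⁻¹
zinc: f(T) = -0.071·(T−10) [T>10 °C] = -0.6319
  Pd branch = 0.0129·Pd^0.44·e^(0.046·RH+f) = 1.227 μm/a
  Sd branch = 0.0175·Sd^0.57·e^(0.008·RH+0.085·T) = 0.4537 μm/a
  r_corr = 1.227 + 0.4537 = 1.681 μm/a
  mass loss = 1.681 μm/a × 7.14 g/cm³ = 12 g·m⁻²·a⁻¹
Ordering by g·m⁻²·a⁻¹: copper (17.9) > zinc (12)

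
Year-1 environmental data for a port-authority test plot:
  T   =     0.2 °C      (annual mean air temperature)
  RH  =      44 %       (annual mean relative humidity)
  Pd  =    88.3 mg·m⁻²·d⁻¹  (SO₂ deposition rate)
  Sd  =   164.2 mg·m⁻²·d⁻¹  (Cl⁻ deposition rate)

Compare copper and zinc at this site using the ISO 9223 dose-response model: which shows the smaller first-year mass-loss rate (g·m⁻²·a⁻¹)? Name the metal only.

copper: temperature factor f = +0.126·(-9.8) = -1.2348
  sulphur-dioxide contribution → 0.06628 μm/a
  chloride contribution → 0.2 μm/a
  ⇒ r_corr(copper) = 0.2663 μm/a
  mass loss = 0.2663 μm/a × 8.96 g/cm³ = 2.386 g·m⁻²·a⁻¹
zinc: temperature factor f = +0.038·(-9.8) = -0.3724
  sulphur-dioxide contribution → 0.4832 μm/a
  chloride contribution → 0.4635 μm/a
  ⇒ r_corr(zinc) = 0.9467 μm/a
  mass loss = 0.9467 μm/a × 7.14 g/cm³ = 6.759 g·m⁻²·a⁻¹
Ordering by g·m⁻²·a⁻¹: zinc (6.76) > copper (2.39)

copper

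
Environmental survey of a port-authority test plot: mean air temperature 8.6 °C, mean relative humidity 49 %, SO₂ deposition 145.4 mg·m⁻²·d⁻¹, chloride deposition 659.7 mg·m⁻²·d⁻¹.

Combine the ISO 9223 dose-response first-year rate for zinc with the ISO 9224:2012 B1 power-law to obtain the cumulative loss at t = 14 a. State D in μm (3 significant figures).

D(14) = 27.5 μm

zinc: f(T) = +0.038·(T−10) [T≤10 °C] = -0.0532
  sulphur-dioxide contribution → 1.042 μm/a
  chloride contribution → 2.177 μm/a
  ⇒ r_corr(zinc) = 3.219 μm/a
Power-law: D(14) = r_corr · 14^0.813
  D(14) = 3.219 × 14^0.813 = 3.219 × 8.547 = 27.51 μm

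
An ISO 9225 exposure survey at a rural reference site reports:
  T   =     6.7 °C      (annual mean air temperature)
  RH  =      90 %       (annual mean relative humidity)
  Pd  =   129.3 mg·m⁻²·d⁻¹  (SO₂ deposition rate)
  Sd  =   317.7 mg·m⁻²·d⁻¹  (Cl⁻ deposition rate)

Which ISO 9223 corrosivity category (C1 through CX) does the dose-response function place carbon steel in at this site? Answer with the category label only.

carbon steel: T≤10 °C ⇒ hinge +0.150·(6.7−10) = -0.4950
  SO₂ term: 1.77·129.3^0.52·exp(0.02·90-0.4950) = 81.8
  Cl⁻ term: 0.102·317.7^0.62·exp(0.033·90+0.04·6.7) = 92.49
  sum: 81.8 + 92.49 → r_corr = 174.3 μm/a
ISO 9223 Table 2 (carbon steel): 80 < 174 ≤ 200 μm/a ⇒ C5

C5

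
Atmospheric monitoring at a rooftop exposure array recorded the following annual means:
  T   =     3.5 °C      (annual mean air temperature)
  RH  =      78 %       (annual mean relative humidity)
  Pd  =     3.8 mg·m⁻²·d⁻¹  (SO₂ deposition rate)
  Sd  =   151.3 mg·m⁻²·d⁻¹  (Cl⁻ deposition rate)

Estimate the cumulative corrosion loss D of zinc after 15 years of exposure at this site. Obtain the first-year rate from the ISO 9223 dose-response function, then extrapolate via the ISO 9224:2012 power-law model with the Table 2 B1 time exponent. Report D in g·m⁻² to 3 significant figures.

zinc: temperature factor f = +0.038·(-6.5) = -0.2470
  Pd branch = 0.0129·Pd^0.44·e^(0.046·RH+f) = 0.6557 μm/a
  Sd branch = 0.0175·Sd^0.57·e^(0.008·RH+0.085·T) = 0.7687 μm/a
  sum: 0.6557 + 0.7687 → r_corr = 1.424 μm/a
Power-law: D(15) = r_corr · 15^0.813
  D(15) = 1.424 × 15^0.813 = 1.424 × 9.04 = 12.88 μm
  Mass loss = 12.88 μm × 7.14 g/cm³ = 91.93 g·m⁻²

D(15) = 91.9 g·m⁻²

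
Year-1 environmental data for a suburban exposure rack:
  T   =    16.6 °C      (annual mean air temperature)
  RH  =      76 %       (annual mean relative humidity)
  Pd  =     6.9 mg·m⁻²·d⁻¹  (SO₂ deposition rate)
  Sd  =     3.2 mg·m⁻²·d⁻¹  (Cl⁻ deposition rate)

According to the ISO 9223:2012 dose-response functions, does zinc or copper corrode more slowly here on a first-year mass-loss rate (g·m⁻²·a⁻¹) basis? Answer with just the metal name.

zinc

zinc: temperature factor f = -0.071·(6.6) = -0.4686
  Pd branch = 0.0129·Pd^0.44·e^(0.046·RH+f) = 0.623 μm/a
  Cl⁻ term: 0.0175·3.2^0.57·exp(0.008·76+0.085·16.6) = 0.2557
  sum: 0.623 + 0.2557 → r_corr = 0.8787 μm/a
  mass loss = 0.8787 μm/a × 7.14 g/cm³ = 6.274 g·m⁻²·a⁻¹
copper: T>10 °C ⇒ hinge -0.080·(16.6−10) = -0.5280
  SO₂ term: 0.0053·6.9^0.26·exp(0.059·76-0.5280) = 0.4576
  Cl⁻ term: 0.01025·3.2^0.27·exp(0.036·76+0.049·16.6) = 0.4882
  sum: 0.4576 + 0.4882 → r_corr = 0.9458 μm/a
  mass loss = 0.9458 μm/a × 8.96 g/cm³ = 8.474 g·m⁻²·a⁻¹
Ordering by g·m⁻²·a⁻¹: copper (8.47) > zinc (6.27)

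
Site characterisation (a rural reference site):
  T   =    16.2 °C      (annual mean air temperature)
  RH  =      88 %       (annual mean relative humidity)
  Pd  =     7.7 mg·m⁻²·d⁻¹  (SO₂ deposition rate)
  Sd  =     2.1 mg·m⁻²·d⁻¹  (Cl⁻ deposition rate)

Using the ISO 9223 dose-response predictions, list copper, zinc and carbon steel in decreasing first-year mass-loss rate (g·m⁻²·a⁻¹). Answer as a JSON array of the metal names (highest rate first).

["carbon steel", "copper", "zinc"]

copper: temperature factor f = -0.080·(6.2) = -0.4960
  sulphur-dioxide contribution → 0.9868 μm/a
  chloride contribution → 0.6581 μm/a
  ⇒ r_corr(copper) = 1.645 μm/a
  mass loss = 1.645 μm/a × 8.96 g/cm³ = 14.74 g·m⁻²·a⁻¹
zinc: T>10 °C ⇒ hinge -0.071·(16.2−10) = -0.4402
  sulphur-dioxide contribution → 1.168 μm/a
  chloride contribution → 0.214 μm/a
  ⇒ r_corr(zinc) = 1.382 μm/a
  mass loss = 1.382 μm/a × 7.14 g/cm³ = 9.869 g·m⁻²·a⁻¹
carbon steel: T>10 °C ⇒ hinge -0.054·(16.2−10) = -0.3348
  sulphur-dioxide contribution → 21.28 μm/a
  chloride contribution → 5.636 μm/a
  total first-year rate 26.91 μm/a
  mass loss = 26.91 μm/a × 7.85 g/cm³ = 211.3 g·m⁻²·a⁻¹
Ordering by g·m⁻²·a⁻¹: carbon steel (211) > copper (14.7) > zinc (9.87)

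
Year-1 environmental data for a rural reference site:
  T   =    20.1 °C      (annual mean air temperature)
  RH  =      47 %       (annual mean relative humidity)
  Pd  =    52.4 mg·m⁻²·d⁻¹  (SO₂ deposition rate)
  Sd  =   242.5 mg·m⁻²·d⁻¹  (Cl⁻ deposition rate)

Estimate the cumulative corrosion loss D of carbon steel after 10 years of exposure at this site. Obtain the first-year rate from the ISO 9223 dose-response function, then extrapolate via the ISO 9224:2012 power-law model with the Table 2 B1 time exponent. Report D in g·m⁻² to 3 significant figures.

D(10) = 1.39e+03 g·m⁻²

carbon steel: temperature factor f = -0.054·(10.1) = -0.5454
  sulphur-dioxide contribution → 20.58 μm/a
  chloride contribution → 32.35 μm/a
  total first-year rate 52.93 μm/a
Long-term exponent b (ISO 9224 Table 2, B1) = 0.523
  D(10) = 52.93 × 10^0.523 = 52.93 × 3.334 = 176.5 μm
  Mass loss = 176.5 μm × 7.85 g/cm³ = 1385 g·m⁻²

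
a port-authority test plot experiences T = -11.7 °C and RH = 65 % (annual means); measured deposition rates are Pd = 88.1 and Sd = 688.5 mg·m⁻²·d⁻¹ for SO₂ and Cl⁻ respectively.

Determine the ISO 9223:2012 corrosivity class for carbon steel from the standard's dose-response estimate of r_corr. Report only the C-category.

carbon steel: f(T) = +0.150·(T−10) [T≤10 °C] = -3.2550
  Pd branch = 1.77·Pd^0.52·e^(0.02·RH+f) = 2.572 μm/a
  Sd branch = 0.102·Sd^0.62·e^(0.033·RH+0.04·T) = 31.36 μm/a
  sum: 2.572 + 31.36 → r_corr = 33.93 μm/a
ISO 9223 Table 2 (carbon steel): 25 < 33.9 ≤ 50 μm/a ⇒ C3

C3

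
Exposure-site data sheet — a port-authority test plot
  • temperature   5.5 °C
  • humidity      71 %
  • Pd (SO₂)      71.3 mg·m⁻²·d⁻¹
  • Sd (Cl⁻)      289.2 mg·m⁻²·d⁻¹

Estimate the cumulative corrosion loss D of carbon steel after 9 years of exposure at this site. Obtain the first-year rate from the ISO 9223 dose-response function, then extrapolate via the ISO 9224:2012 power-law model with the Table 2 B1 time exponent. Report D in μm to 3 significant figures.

D(9) = 248 μm

carbon steel: f(T) = +0.150·(T−10) [T≤10 °C] = -0.6750
  Pd branch = 1.77·Pd^0.52·e^(0.02·RH+f) = 34.29 μm/a
  Sd branch = 0.102·Sd^0.62·e^(0.033·RH+0.04·T) = 44.43 μm/a
  r_corr = 34.29 + 44.43 = 78.71 μm/a
Long-term exponent b (ISO 9224 Table 2, B1) = 0.523
  D(9) = 78.71 × 9^0.523 = 78.71 × 3.156 = 248.4 μm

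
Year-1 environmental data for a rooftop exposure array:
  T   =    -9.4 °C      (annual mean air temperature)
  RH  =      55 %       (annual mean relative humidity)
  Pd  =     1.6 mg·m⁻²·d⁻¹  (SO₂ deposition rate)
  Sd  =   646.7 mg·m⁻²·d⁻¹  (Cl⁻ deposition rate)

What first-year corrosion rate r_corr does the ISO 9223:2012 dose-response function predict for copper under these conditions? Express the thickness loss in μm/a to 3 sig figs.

copper: T≤10 °C ⇒ hinge +0.126·(-9.4−10) = -2.4444
  Pd branch = 0.0053·Pd^0.26·e^(0.059·RH+f) = 0.01334 μm/a
  Cl⁻ term: 0.01025·646.7^0.27·exp(0.036·55+0.049·-9.4) = 0.2688
  r_corr = 0.01334 + 0.2688 = 0.2822 μm/a

r_corr = 0.282 μm/a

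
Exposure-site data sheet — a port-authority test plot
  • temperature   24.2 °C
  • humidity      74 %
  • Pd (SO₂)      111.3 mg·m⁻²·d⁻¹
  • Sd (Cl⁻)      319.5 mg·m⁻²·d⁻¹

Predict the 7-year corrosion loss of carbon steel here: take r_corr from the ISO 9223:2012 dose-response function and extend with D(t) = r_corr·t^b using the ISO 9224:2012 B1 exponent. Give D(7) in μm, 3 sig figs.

D(7) = 421 μm

carbon steel: temperature factor f = -0.054·(14.2) = -0.7668
  SO₂ term: 1.77·111.3^0.52·exp(0.02·74-0.7668) = 41.87
  Sd branch = 0.102·Sd^0.62·e^(0.033·RH+0.04·T) = 110.2 μm/a
  r_corr = 41.87 + 110.2 = 152.1 μm/a
Long-term exponent b (ISO 9224 Table 2, B1) = 0.523
  D(7) = 152.1 × 7^0.523 = 152.1 × 2.767 = 420.8 μm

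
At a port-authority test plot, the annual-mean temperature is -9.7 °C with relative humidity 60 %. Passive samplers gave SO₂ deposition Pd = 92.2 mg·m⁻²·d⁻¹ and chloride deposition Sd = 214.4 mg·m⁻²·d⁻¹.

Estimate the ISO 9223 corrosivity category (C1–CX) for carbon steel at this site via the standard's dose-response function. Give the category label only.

carbon steel: T≤10 °C ⇒ hinge +0.150·(-9.7−10) = -2.9550
  Pd branch = 1.77·Pd^0.52·e^(0.02·RH+f) = 3.217 μm/a
  Cl⁻ term: 0.102·214.4^0.62·exp(0.033·60+0.04·-9.7) = 13.98
  r_corr = 3.217 + 13.98 = 17.19 μm/a
ISO 9223 Table 2 (carbon steel): 1.3 < 17.2 ≤ 25 μm/a ⇒ C2

C2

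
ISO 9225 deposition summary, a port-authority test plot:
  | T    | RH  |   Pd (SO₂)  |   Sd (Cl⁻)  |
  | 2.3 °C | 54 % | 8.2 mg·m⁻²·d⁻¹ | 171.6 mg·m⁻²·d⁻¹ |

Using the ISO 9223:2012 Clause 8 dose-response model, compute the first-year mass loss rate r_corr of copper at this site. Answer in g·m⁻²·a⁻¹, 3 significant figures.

r_corr = 3.63 g·m⁻²·a⁻¹

copper: f(T) = +0.126·(T−10) [T≤10 °C] = -0.9702
  sulphur-dioxide contribution → 0.08398 μm/a
  chloride contribution → 0.3216 μm/a
  ⇒ r_corr(copper) = 0.4055 μm/a
Convert to mass loss: 0.4055 μm/a × 8.96 g/cm³ = 3.634 g·m⁻²·a⁻¹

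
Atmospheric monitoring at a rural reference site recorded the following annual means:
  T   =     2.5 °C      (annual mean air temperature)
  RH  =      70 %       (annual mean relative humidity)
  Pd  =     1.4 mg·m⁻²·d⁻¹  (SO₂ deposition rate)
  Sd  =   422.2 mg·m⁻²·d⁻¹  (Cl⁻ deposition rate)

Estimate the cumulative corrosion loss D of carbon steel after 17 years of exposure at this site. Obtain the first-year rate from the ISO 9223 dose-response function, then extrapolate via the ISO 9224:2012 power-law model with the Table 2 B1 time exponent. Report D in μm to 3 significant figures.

carbon steel: f(T) = +0.150·(T−10) [T≤10 °C] = -1.1250
  sulphur-dioxide contribution → 2.776 μm/a
  chloride contribution → 48.2 μm/a
  total first-year rate 50.98 μm/a
ISO 9224: D(t) = r_corr · t^b with b = 0.523 (carbon steel, B1)
  D(17) = 50.98 × 17^0.523 = 50.98 × 4.401 = 224.3 μm

D(17) = 224 μm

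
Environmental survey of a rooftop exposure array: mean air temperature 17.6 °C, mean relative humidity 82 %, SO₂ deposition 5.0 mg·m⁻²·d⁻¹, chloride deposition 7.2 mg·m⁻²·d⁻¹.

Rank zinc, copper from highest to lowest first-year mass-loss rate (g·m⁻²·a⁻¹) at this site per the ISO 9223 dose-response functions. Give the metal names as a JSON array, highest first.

zinc: f(T) = -0.071·(T−10) [T>10 °C] = -0.5396
  Pd branch = 0.0129·Pd^0.44·e^(0.046·RH+f) = 0.6637 μm/a
  Cl⁻ term: 0.0175·7.2^0.57·exp(0.008·82+0.085·17.6) = 0.4638
  r_corr = 0.6637 + 0.4638 = 1.127 μm/a
  mass loss = 1.127 μm/a × 7.14 g/cm³ = 8.05 g·m⁻²·a⁻¹
copper: T>10 °C ⇒ hinge -0.080·(17.6−10) = -0.6080
  SO₂ term: 0.0053·5.0^0.26·exp(0.059·82-0.6080) = 0.5534
  Sd branch = 0.01025·Sd^0.27·e^(0.036·RH+0.049·T) = 0.7921 μm/a
  sum: 0.5534 + 0.7921 → r_corr = 1.346 μm/a
  mass loss = 1.346 μm/a × 8.96 g/cm³ = 12.06 g·m⁻²·a⁻¹
Ordering by g·m⁻²·a⁻¹: copper (12.1) > zinc (8.05)

["copper", "zinc"]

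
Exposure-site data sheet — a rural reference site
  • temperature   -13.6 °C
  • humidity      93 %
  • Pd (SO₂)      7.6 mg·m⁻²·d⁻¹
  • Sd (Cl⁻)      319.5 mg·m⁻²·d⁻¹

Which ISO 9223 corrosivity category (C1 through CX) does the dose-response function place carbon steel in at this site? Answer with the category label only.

carbon steel: f(T) = +0.150·(T−10) [T≤10 °C] = -3.5400
  sulphur-dioxide contribution → 0.9471 μm/a
  chloride contribution → 45.5 μm/a
  ⇒ r_corr(carbon steel) = 46.44 μm/a
46.4 μm/a falls in (25, 50] for carbon steel → category C3

C3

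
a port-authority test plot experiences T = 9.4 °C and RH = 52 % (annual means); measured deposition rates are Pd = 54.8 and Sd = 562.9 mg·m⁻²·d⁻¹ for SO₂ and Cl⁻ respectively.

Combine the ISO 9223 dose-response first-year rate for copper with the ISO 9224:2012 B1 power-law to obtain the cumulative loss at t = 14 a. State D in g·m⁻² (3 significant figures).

copper: T≤10 °C ⇒ hinge +0.126·(9.4−10) = -0.0756
  sulphur-dioxide contribution → 0.2992 μm/a
  chloride contribution → 0.5839 μm/a
  ⇒ r_corr(copper) = 0.8831 μm/a
Power-law: D(14) = r_corr · 14^0.667
  D(14) = 0.8831 × 14^0.667 = 0.8831 × 5.814 = 5.134 μm
  Mass loss = 5.134 μm × 8.96 g/cm³ = 46 g·m⁻²

D(14) = 46.0 g·m⁻²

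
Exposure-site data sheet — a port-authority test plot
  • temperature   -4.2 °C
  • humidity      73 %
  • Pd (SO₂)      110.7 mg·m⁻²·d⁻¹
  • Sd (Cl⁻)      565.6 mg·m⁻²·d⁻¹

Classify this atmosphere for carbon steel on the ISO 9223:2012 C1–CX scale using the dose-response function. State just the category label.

C4

carbon steel: T≤10 °C ⇒ hinge +0.150·(-4.2−10) = -2.1300
  SO₂ term: 1.77·110.7^0.52·exp(0.02·73-2.1300) = 10.47
  Sd branch = 0.102·Sd^0.62·e^(0.033·RH+0.04·T) = 48.8 μm/a
  sum: 10.47 + 48.8 → r_corr = 59.27 μm/a
ISO 9223 Table 2 (carbon steel): 50 < 59.3 ≤ 80 μm/a ⇒ C4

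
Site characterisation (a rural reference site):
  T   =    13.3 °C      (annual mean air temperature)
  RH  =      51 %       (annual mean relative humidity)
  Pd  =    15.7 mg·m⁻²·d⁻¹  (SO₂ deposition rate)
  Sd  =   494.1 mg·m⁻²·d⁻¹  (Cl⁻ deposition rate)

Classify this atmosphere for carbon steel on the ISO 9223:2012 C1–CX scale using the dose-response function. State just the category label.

carbon steel: T>10 °C ⇒ hinge -0.054·(13.3−10) = -0.1782
  sulphur-dioxide contribution → 17.2 μm/a
  chloride contribution → 43.72 μm/a
  total first-year rate 60.92 μm/a
ISO 9223 Table 2 (carbon steel): 50 < 60.9 ≤ 80 μm/a ⇒ C4

C4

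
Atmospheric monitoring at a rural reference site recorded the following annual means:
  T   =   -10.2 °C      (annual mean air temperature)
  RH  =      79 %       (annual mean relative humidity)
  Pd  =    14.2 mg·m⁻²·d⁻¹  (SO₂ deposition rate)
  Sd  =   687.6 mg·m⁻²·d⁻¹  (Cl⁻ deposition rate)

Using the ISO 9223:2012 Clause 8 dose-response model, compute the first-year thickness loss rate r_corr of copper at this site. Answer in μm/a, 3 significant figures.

copper: T≤10 °C ⇒ hinge +0.126·(-10.2−10) = -2.5452
  sulphur-dioxide contribution → 0.08765 μm/a
  chloride contribution → 0.6236 μm/a
  ⇒ r_corr(copper) = 0.7112 μm/a

r_corr = 0.711 μm/a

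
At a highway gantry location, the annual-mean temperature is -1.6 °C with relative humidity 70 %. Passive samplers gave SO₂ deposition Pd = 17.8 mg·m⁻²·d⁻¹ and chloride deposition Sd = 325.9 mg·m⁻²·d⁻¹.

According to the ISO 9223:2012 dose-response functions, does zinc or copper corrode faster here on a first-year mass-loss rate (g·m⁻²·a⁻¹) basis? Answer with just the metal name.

zinc

zinc: T≤10 °C ⇒ hinge +0.038·(-1.6−10) = -0.4408
  sulphur-dioxide contribution → 0.7375 μm/a
  chloride contribution → 0.7238 μm/a
  ⇒ r_corr(zinc) = 1.461 μm/a
  mass loss = 1.461 μm/a × 7.14 g/cm³ = 10.43 g·m⁻²·a⁻¹
copper: temperature factor f = +0.126·(-11.6) = -1.4616
  sulphur-dioxide contribution → 0.1615 μm/a
  chloride contribution → 0.5619 μm/a
  total first-year rate 0.7234 μm/a
  mass loss = 0.7234 μm/a × 8.96 g/cm³ = 6.482 g·m⁻²·a⁻¹
Ordering by g·m⁻²·a⁻¹: zinc (10.4) > copper (6.48)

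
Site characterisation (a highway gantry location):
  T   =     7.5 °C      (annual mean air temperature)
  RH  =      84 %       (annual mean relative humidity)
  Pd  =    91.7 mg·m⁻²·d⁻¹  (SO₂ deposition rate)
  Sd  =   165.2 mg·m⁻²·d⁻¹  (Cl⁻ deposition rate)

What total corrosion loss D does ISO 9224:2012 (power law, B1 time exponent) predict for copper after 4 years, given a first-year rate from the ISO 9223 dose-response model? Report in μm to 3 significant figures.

D(4) = 7.53 μm

copper: T≤10 °C ⇒ hinge +0.126·(7.5−10) = -0.3150
  SO₂ term: 0.0053·91.7^0.26·exp(0.059·84-0.3150) = 1.778
  Cl⁻ term: 0.01025·165.2^0.27·exp(0.036·84+0.049·7.5) = 1.209
  sum: 1.778 + 1.209 → r_corr = 2.988 μm/a
ISO 9224: D(t) = r_corr · t^b with b = 0.667 (copper, B1)
  D(4) = 2.988 × 4^0.667 = 2.988 × 2.521 = 7.532 μm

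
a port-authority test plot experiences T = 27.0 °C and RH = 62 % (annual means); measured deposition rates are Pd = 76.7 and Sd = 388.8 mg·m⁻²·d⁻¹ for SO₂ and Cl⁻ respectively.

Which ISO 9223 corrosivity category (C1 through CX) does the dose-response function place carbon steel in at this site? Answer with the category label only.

carbon steel: T>10 °C ⇒ hinge -0.054·(27.0−10) = -0.9180
  sulphur-dioxide contribution → 23.33 μm/a
  chloride contribution → 93.72 μm/a
  total first-year rate 117.1 μm/a
117 μm/a falls in (80, 200] for carbon steel → category C5

C5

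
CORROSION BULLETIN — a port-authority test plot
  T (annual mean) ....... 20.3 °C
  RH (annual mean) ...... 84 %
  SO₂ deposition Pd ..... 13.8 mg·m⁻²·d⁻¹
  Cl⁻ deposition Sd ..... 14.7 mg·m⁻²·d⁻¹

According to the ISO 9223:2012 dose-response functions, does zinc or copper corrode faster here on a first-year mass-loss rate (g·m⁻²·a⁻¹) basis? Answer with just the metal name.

zinc: f(T) = -0.071·(T−10) [T>10 °C] = -0.7313
  SO₂ term: 0.0129·13.8^0.44·exp(0.046·84-0.7313) = 0.939
  Cl⁻ term: 0.0175·14.7^0.57·exp(0.008·84+0.085·20.3) = 0.8905
  r_corr = 0.939 + 0.8905 = 1.829 μm/a
  mass loss = 1.829 μm/a × 7.14 g/cm³ = 13.06 g·m⁻²·a⁻¹
copper: temperature factor f = -0.080·(10.3) = -0.8240
  Pd branch = 0.0053·Pd^0.26·e^(0.059·RH+f) = 0.6534 μm/a
  Sd branch = 0.01025·Sd^0.27·e^(0.036·RH+0.049·T) = 1.178 μm/a
  sum: 0.6534 + 1.178 → r_corr = 1.832 μm/a
  mass loss = 1.832 μm/a × 8.96 g/cm³ = 16.41 g·m⁻²·a⁻¹
Ordering by g·m⁻²·a⁻¹: copper (16.4) > zinc (13.1)

copper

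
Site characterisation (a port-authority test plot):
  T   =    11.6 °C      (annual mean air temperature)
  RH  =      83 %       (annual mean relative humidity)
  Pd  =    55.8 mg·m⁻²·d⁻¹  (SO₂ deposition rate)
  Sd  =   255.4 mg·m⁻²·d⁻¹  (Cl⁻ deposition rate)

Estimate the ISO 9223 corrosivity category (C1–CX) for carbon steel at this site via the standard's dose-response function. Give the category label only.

carbon steel: temperature factor f = -0.054·(1.6) = -0.0864
  Pd branch = 1.77·Pd^0.52·e^(0.02·RH+f) = 69.12 μm/a
  Sd branch = 0.102·Sd^0.62·e^(0.033·RH+0.04·T) = 78 μm/a
  sum: 69.12 + 78 → r_corr = 147.1 μm/a
147 μm/a falls in (80, 200] for carbon steel → category C5

C5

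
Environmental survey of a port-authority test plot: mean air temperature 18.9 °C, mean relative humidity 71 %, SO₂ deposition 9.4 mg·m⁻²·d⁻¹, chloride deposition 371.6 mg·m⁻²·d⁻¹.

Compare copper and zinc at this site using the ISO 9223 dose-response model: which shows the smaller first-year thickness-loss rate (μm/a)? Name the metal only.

copper

copper: temperature factor f = -0.080·(8.9) = -0.7120
  SO₂ term: 0.0053·9.4^0.26·exp(0.059·71-0.7120) = 0.3071
  Cl⁻ term: 0.01025·371.6^0.27·exp(0.036·71+0.049·18.9) = 1.648
  r_corr = 0.3071 + 1.648 = 1.955 μm/a
zinc: temperature factor f = -0.071·(8.9) = -0.6319
  SO₂ term: 0.0129·9.4^0.44·exp(0.046·71-0.6319) = 0.4817
  Sd branch = 0.0175·Sd^0.57·e^(0.008·RH+0.085·T) = 4.491 μm/a
  r_corr = 0.4817 + 4.491 = 4.973 μm/a
Ordering by μm/a: zinc (4.97) > copper (1.95)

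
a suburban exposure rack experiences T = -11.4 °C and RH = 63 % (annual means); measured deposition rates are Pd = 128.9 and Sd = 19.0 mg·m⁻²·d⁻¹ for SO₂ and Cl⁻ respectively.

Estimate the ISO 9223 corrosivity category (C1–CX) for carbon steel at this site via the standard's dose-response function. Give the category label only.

C2

carbon steel: T≤10 °C ⇒ hinge +0.150·(-11.4−10) = -3.2100
  sulphur-dioxide contribution → 3.151 μm/a
  chloride contribution → 3.208 μm/a
  ⇒ r_corr(carbon steel) = 6.359 μm/a
ISO 9223 Table 2 (carbon steel): 1.3 < 6.36 ≤ 25 μm/a ⇒ C2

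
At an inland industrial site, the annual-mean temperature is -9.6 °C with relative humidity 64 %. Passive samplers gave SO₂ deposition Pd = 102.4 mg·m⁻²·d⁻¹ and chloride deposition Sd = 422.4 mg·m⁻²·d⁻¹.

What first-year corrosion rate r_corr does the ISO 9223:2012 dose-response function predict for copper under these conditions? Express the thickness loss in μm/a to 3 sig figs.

copper: f(T) = +0.126·(T−10) [T≤10 °C] = -2.4696
  SO₂ term: 0.0053·102.4^0.26·exp(0.059·64-2.4696) = 0.06521
  Sd branch = 0.01025·Sd^0.27·e^(0.036·RH+0.049·T) = 0.3281 μm/a
  r_corr = 0.06521 + 0.3281 = 0.3933 μm/a

r_corr = 0.393 μm/a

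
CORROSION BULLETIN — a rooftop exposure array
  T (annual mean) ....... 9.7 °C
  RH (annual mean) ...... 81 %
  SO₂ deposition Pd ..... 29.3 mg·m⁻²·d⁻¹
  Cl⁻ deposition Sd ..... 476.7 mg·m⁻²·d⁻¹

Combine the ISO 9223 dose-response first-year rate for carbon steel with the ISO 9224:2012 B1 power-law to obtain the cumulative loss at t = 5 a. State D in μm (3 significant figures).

D(5) = 346 μm

carbon steel: f(T) = +0.150·(T−10) [T≤10 °C] = -0.0450
  Pd branch = 1.77·Pd^0.52·e^(0.02·RH+f) = 49.52 μm/a
  Sd branch = 0.102·Sd^0.62·e^(0.033·RH+0.04·T) = 99.65 μm/a
  sum: 49.52 + 99.65 → r_corr = 149.2 μm/a
Power-law: D(5) = r_corr · 5^0.523
  D(5) = 149.2 × 5^0.523 = 149.2 × 2.32 = 346.1 μm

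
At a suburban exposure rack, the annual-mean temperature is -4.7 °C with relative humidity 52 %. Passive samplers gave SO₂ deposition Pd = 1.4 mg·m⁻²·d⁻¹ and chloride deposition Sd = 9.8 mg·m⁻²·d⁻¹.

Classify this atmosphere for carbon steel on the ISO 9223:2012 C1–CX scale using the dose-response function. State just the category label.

C2

carbon steel: T≤10 °C ⇒ hinge +0.150·(-4.7−10) = -2.2050
  sulphur-dioxide contribution → 0.6577 μm/a
  chloride contribution → 1.935 μm/a
  total first-year rate 2.593 μm/a
2.59 μm/a falls in (1.3, 25] for carbon steel → category C2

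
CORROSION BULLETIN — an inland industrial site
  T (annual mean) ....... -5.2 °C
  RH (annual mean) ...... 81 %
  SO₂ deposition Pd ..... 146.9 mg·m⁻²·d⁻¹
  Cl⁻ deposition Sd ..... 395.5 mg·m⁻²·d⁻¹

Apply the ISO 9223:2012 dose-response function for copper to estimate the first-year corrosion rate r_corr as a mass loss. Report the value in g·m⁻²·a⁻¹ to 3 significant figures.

copper: T≤10 °C ⇒ hinge +0.126·(-5.2−10) = -1.9152
  sulphur-dioxide contribution → 0.34 μm/a
  chloride contribution → 0.7374 μm/a
  total first-year rate 1.077 μm/a
Convert to mass loss: 1.077 μm/a × 8.96 g/cm³ = 9.653 g·m⁻²·a⁻¹

r_corr = 9.65 g·m⁻²·a⁻¹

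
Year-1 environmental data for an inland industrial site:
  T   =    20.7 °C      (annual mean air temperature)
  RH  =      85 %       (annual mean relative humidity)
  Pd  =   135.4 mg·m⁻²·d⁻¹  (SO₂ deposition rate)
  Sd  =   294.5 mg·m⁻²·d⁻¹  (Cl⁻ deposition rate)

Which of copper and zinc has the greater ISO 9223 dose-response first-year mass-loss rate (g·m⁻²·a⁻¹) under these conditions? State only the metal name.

copper: f(T) = -0.080·(T−10) [T>10 °C] = -0.8560
  sulphur-dioxide contribution → 1.215 μm/a
  chloride contribution → 2.798 μm/a
  total first-year rate 4.013 μm/a
  mass loss = 4.013 μm/a × 8.96 g/cm³ = 35.96 g·m⁻²·a⁻¹
zinc: T>10 °C ⇒ hinge -0.071·(20.7−10) = -0.7597
  sulphur-dioxide contribution → 2.61 μm/a
  chloride contribution → 5.127 μm/a
  total first-year rate 7.737 μm/a
  mass loss = 7.737 μm/a × 7.14 g/cm³ = 55.24 g·m⁻²·a⁻¹
Ordering by g·m⁻²·a⁻¹: zinc (55.2) > copper (36)

zinc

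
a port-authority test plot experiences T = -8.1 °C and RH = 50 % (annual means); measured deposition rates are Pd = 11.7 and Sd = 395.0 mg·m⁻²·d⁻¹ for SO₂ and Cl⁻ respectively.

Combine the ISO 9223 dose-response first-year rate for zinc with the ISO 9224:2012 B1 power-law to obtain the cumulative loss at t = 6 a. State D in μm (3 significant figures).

D(6) = 2.52 μm

zinc: T≤10 °C ⇒ hinge +0.038·(-8.1−10) = -0.6878
  SO₂ term: 0.0129·11.7^0.44·exp(0.046·50-0.6878) = 0.1909
  Cl⁻ term: 0.0175·395.0^0.57·exp(0.008·50+0.085·-8.1) = 0.3961
  sum: 0.1909 + 0.3961 → r_corr = 0.587 μm/a
ISO 9224: D(t) = r_corr · t^b with b = 0.813 (zinc, B1)
  D(6) = 0.587 × 6^0.813 = 0.587 × 4.292 = 2.519 μm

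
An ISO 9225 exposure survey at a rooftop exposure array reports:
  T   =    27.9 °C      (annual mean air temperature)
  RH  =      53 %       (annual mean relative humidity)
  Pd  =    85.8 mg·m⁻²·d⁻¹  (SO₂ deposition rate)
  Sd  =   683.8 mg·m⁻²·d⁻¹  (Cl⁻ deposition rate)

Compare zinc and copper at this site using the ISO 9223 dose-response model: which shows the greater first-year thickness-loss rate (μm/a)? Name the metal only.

zinc: T>10 °C ⇒ hinge -0.071·(27.9−10) = -1.2709
  SO₂ term: 0.0129·85.8^0.44·exp(0.046·53-1.2709) = 0.2939
  Sd branch = 0.0175·Sd^0.57·e^(0.008·RH+0.085·T) = 11.83 μm/a
  sum: 0.2939 + 11.83 → r_corr = 12.12 μm/a
copper: T>10 °C ⇒ hinge -0.080·(27.9−10) = -1.4320
  SO₂ term: 0.0053·85.8^0.26·exp(0.059·53-1.4320) = 0.09186
  Cl⁻ term: 0.01025·683.8^0.27·exp(0.036·53+0.049·27.9) = 1.579
  sum: 0.09186 + 1.579 → r_corr = 1.671 μm/a
Ordering by μm/a: zinc (12.1) > copper (1.67)

zinc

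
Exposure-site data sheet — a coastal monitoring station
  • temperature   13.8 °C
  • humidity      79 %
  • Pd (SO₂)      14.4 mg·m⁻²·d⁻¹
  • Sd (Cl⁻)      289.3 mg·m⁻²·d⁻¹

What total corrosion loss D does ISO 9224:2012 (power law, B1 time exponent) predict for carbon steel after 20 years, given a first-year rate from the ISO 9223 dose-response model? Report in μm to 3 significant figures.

carbon steel: temperature factor f = -0.054·(3.8) = -0.2052
  SO₂ term: 1.77·14.4^0.52·exp(0.02·79-0.2052) = 28.01
  Cl⁻ term: 0.102·289.3^0.62·exp(0.033·79+0.04·13.8) = 80.64
  r_corr = 28.01 + 80.64 = 108.7 μm/a
Long-term exponent b (ISO 9224 Table 2, B1) = 0.523
  D(20) = 108.7 × 20^0.523 = 108.7 × 4.791 = 520.6 μm

D(20) = 521 μm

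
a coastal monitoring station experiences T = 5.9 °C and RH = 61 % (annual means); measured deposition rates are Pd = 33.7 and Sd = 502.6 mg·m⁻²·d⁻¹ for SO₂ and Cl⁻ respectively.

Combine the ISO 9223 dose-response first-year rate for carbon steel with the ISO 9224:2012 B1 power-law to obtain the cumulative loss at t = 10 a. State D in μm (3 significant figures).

D(10) = 220 μm

carbon steel: T≤10 °C ⇒ hinge +0.150·(5.9−10) = -0.6150
  Pd branch = 1.77·Pd^0.52·e^(0.02·RH+f) = 20.19 μm/a
  Sd branch = 0.102·Sd^0.62·e^(0.033·RH+0.04·T) = 45.72 μm/a
  r_corr = 20.19 + 45.72 = 65.91 μm/a
ISO 9224: D(t) = r_corr · t^b with b = 0.523 (carbon steel, B1)
  D(10) = 65.91 × 10^0.523 = 65.91 × 3.334 = 219.7 μm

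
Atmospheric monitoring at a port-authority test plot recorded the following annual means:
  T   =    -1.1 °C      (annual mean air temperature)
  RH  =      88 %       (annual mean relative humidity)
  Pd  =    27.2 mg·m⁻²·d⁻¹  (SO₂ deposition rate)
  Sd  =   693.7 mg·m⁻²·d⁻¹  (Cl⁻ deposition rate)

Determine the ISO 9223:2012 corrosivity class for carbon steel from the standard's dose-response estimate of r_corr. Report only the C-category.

carbon steel: temperature factor f = +0.150·(-11.1) = -1.6650
  sulphur-dioxide contribution → 10.84 μm/a
  chloride contribution → 102.9 μm/a
  total first-year rate 113.7 μm/a
ISO 9223 Table 2 (carbon steel): 80 < 114 ≤ 200 μm/a ⇒ C5

C5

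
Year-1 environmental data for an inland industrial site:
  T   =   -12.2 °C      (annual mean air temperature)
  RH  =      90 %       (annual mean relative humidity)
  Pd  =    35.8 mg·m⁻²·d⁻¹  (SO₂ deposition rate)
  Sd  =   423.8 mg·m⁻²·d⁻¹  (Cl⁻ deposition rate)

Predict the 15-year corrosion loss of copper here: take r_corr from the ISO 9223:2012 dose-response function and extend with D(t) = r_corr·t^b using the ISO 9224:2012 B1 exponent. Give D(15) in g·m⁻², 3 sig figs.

D(15) = 49.3 g·m⁻²

copper: temperature factor f = +0.126·(-22.2) = -2.7972
  sulphur-dioxide contribution → 0.1658 μm/a
  chloride contribution → 0.7371 μm/a
  ⇒ r_corr(copper) = 0.9029 μm/a
Power-law: D(15) = r_corr · 15^0.667
  D(15) = 0.9029 × 15^0.667 = 0.9029 × 6.088 = 5.497 μm
  Mass loss = 5.497 μm × 8.96 g/cm³ = 49.25 g·m⁻²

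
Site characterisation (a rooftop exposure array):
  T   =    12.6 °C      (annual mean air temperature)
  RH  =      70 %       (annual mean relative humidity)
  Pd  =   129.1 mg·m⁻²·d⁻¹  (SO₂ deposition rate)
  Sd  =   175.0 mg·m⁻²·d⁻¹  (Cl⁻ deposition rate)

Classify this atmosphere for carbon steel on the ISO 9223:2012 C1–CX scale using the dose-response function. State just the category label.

carbon steel: T>10 °C ⇒ hinge -0.054·(12.6−10) = -0.1404
  SO₂ term: 1.77·129.1^0.52·exp(0.02·70-0.1404) = 78.11
  Sd branch = 0.102·Sd^0.62·e^(0.033·RH+0.04·T) = 41.82 μm/a
  sum: 78.11 + 41.82 → r_corr = 119.9 μm/a
Category bounds: 80…200 μm/a bracket r_corr ⇒ C5

C5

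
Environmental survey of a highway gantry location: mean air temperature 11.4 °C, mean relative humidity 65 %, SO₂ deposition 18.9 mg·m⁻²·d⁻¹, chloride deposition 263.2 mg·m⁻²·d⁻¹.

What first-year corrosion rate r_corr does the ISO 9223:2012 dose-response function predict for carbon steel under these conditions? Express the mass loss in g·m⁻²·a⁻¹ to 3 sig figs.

r_corr = 560 g·m⁻²·a⁻¹

carbon steel: temperature factor f = -0.054·(1.4) = -0.0756
  sulphur-dioxide contribution → 27.76 μm/a
  chloride contribution → 43.53 μm/a
  ⇒ r_corr(carbon steel) = 71.29 μm/a
Convert to mass loss: 71.29 μm/a × 7.85 g/cm³ = 559.6 g·m⁻²·a⁻¹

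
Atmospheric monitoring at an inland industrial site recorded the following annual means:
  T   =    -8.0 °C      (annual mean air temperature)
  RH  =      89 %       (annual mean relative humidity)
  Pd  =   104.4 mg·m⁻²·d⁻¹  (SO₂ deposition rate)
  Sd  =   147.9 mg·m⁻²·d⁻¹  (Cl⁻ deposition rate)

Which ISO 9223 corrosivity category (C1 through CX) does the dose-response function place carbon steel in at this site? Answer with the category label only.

carbon steel: T≤10 °C ⇒ hinge +0.150·(-8.0−10) = -2.7000
  sulphur-dioxide contribution → 7.909 μm/a
  chloride contribution → 30.94 μm/a
  ⇒ r_corr(carbon steel) = 38.85 μm/a
Category bounds: 25…50 μm/a bracket r_corr ⇒ C3

C3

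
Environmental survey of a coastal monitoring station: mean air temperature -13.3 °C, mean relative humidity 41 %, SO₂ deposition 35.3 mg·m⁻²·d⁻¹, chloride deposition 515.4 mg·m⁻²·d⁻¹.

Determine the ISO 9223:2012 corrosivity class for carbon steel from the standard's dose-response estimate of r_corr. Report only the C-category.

C2

carbon steel: temperature factor f = +0.150·(-23.3) = -3.4950
  Pd branch = 1.77·Pd^0.52·e^(0.02·RH+f) = 0.7782 μm/a
  Sd branch = 0.102·Sd^0.62·e^(0.033·RH+0.04·T) = 11.13 μm/a
  r_corr = 0.7782 + 11.13 = 11.91 μm/a
11.9 μm/a falls in (1.3, 25] for carbon steel → category C2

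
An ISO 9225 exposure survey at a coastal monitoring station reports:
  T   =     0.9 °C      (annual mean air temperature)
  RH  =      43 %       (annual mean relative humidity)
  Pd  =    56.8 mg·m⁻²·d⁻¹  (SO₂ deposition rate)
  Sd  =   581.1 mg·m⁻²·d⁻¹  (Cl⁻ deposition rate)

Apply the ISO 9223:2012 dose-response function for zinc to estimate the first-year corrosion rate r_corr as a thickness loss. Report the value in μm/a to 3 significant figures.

zinc: temperature factor f = +0.038·(-9.1) = -0.3458
  sulphur-dioxide contribution → 0.3903 μm/a
  chloride contribution → 1.003 μm/a
  ⇒ r_corr(zinc) = 1.393 μm/a

r_corr = 1.39 μm/a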